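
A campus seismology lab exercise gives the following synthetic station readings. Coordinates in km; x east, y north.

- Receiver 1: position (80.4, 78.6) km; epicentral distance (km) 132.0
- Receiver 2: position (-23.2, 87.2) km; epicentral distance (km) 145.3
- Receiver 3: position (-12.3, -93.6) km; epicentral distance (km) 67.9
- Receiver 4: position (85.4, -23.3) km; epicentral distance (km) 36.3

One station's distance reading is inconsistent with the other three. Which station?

Receiver 4

Solve using three stations at a time. Using Receiver 1, Receiver 2, Receiver 3 (subtract circle equations pairwise → linear system) gives (x, y) ≈ (35.7, -45.6).
Distances from that point to each station vs reported:
  Receiver 1: calculated 132.0 vs reported 132.0 → residual 0.0 km
  Receiver 2: calculated 145.3 vs reported 145.3 → residual 0.0 km
  Receiver 3: calculated 67.9 vs reported 67.9 → residual 0.0 km
  Receiver 4: calculated 54.4 vs reported 36.3 → residual 18.1 km
Receiver 1, Receiver 2, Receiver 3 are mutually consistent (residuals ≈ 0); Receiver 4 is off by 18.1 km.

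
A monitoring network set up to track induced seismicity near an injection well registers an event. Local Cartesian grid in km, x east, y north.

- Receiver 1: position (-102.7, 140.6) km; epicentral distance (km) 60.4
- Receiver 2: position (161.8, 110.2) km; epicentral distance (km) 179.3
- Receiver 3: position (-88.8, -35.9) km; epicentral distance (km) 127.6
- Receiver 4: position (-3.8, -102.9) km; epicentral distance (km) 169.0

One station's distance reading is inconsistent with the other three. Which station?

Solve using three stations at a time. Using Receiver 2, Receiver 3, Receiver 4 (subtract circle equations pairwise → linear system) gives (x, y) ≈ (-11.9, 65.9).
Distances from that point to each station vs reported:
  Receiver 1: calculated 117.6 vs reported 60.4 → residual 57.2 km
  Receiver 2: calculated 179.3 vs reported 179.3 → residual 0.0 km
  Receiver 3: calculated 127.6 vs reported 127.6 → residual 0.0 km
  Receiver 4: calculated 169.0 vs reported 169.0 → residual 0.0 km
Receiver 2, Receiver 3, Receiver 4 are mutually consistent (residuals ≈ 0); Receiver 1 is off by 57.2 km.

Receiver 1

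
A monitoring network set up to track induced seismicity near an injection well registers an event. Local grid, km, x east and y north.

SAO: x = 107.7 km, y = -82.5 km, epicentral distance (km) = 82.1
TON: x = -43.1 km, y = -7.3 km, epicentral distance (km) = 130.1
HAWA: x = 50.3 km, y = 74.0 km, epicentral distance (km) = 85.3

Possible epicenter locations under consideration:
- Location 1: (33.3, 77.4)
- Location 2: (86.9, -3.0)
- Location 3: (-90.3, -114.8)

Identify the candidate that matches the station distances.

Location 2

For each candidate, compare |candidate − station| to the reported distance:
Location 1: residuals SAO 94.3, TON 16.0, HAWA 68.0 → max 94.3 km
Location 2: residuals SAO 0.1, TON 0.0, HAWA 0.0 → max 0.1 km
Location 3: residuals SAO 118.5, TON 12.7, HAWA 150.1 → max 150.1 km
Only Location 2 has all residuals ≈ 0.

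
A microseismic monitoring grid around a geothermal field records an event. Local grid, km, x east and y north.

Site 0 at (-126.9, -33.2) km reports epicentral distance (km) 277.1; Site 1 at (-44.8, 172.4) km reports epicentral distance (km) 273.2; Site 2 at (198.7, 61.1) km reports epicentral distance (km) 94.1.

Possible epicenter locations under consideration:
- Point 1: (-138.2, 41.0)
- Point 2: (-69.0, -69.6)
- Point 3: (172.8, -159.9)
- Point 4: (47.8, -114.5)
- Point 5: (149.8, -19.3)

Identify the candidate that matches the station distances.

For each candidate, compare |candidate − station| to the reported distance:
Point 1: residuals Site 0 202.0, Site 1 112.0, Site 2 243.4 → max 243.4 km
Point 2: residuals Site 0 208.7, Site 1 30.0, Site 2 203.8 → max 208.7 km
Point 3: residuals Site 0 48.3, Site 1 124.0, Site 2 128.4 → max 128.4 km
Point 4: residuals Site 0 84.4, Site 1 28.3, Site 2 137.4 → max 137.4 km
Point 5: residuals Site 0 0.1, Site 1 0.0, Site 2 0.0 → max 0.1 km
Only Point 5 has all residuals ≈ 0.

Point 5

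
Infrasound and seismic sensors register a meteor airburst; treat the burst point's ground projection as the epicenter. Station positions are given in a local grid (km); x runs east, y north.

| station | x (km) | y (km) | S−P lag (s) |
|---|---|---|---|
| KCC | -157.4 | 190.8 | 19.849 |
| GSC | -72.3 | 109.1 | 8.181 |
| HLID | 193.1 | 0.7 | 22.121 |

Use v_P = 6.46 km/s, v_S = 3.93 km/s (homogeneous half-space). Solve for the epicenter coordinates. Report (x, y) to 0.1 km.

-25.0 km east, 42.0 km north

Distance from S−P lag: d = Δt · v_P v_S / (v_P − v_S) = Δt · (6.46·3.93)/(6.46−3.93) ≈ 10.0347·Δt.
So d_KCC = 199.18, d_GSC = 82.09, d_HLID = 221.98 km.
Circle about each station: (x + 157.4)² + (y − 190.8)² = 199.18²; (x + 72.3)² + (y − 109.1)² = 82.09²; (x − 193.1)² + (y − 0.7)² = 221.98².
Subtracting pairs of circle equations eliminates x²+y² and gives linear equations (the radical axes):
170.2 x − 163.4 y = -11115.40
701.0 x − 380.2 y = -33493.75
Solving the 2×2 system: x ≈ -25.0, y ≈ 42.0 km.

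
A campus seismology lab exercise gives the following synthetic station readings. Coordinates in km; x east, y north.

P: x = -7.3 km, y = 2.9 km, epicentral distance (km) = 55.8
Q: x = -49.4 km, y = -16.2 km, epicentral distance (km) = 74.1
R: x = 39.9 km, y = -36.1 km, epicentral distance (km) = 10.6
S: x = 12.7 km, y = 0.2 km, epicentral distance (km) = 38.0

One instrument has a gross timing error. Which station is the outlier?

Q

Solve using three stations at a time. Using P, R, S (subtract circle equations pairwise → linear system) gives (x, y) ≈ (40.8, -25.4).
Distances from that point to each station vs reported:
  P: calculated 55.8 vs reported 55.8 → residual 0.0 km
  Q: calculated 90.7 vs reported 74.1 → residual 16.6 km
  R: calculated 10.7 vs reported 10.6 → residual 0.1 km
  S: calculated 38.0 vs reported 38.0 → residual 0.0 km
P, R, S are mutually consistent (residuals ≈ 0); Q is off by 16.6 km.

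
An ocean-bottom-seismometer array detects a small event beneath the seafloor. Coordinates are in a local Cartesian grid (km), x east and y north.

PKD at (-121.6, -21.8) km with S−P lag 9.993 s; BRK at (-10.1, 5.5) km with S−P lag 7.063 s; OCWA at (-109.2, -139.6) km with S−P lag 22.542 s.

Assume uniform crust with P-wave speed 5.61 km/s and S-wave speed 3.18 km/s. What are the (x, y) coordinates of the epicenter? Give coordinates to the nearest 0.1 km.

x ≈ -60.3 km, y ≈ 18.5 km

Distance from S−P lag: d = Δt · v_P v_S / (v_P − v_S) = Δt · (5.61·3.18)/(5.61−3.18) ≈ 7.3415·Δt.
So d_PKD = 73.36, d_BRK = 51.85, d_OCWA = 165.49 km.
Circle about each station: (x + 121.6)² + (y + 21.8)² = 73.36²; (x + 10.1)² + (y − 5.5)² = 51.85²; (x + 109.2)² + (y + 139.6)² = 165.49².
Subtracting the PKD equation from the BRK and OCWA equations removes the quadratic terms:
223.0 x + 54.6 y = -12436.27
24.8 x − 235.6 y = -5854.25
Solving the 2×2 system: x ≈ -60.3, y ≈ 18.5 km.
Check against PKD (with the unrounded x, y): √((x + 121.6)²+(y + 21.8)²) = 73.36 ≈ 73.36 km. ✓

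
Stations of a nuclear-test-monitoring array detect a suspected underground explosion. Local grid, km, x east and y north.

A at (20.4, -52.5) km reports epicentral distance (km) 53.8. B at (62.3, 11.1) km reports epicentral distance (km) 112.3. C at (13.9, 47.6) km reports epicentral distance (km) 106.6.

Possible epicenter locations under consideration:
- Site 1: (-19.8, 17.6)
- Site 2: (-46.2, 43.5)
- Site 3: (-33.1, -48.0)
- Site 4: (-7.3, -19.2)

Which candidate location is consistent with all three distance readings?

For each candidate, compare |candidate − station| to the reported distance:
Site 1: residuals A 27.0, B 29.9, C 61.5 → max 61.5 km
Site 2: residuals A 63.0, B 0.9, C 46.4 → max 63.0 km
Site 3: residuals A 0.1, B 0.1, C 0.1 → max 0.1 km
Site 4: residuals A 10.5, B 36.4, C 36.5 → max 36.5 km
Only Site 3 has all residuals ≈ 0.

Site 3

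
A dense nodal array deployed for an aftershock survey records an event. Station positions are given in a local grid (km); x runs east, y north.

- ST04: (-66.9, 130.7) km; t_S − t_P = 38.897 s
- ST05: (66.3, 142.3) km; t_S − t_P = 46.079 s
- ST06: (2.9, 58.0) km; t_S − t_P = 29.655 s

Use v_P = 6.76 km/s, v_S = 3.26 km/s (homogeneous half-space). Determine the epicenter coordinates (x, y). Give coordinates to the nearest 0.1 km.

-69.3 km east, -114.2 km north

Distance from S−P lag: d = Δt · v_P v_S / (v_P − v_S) = Δt · (6.76·3.26)/(6.76−3.26) ≈ 6.2965·Δt.
So d_ST04 = 244.91, d_ST05 = 290.13, d_ST06 = 186.72 km.
Circle about each station: (x + 66.9)² + (y − 130.7)² = 244.91²; (x − 66.3)² + (y − 142.3)² = 290.13²; (x − 2.9)² + (y − 58.0)² = 186.72².
Subtracting pairs of circle equations eliminates x²+y² and gives linear equations (the radical axes):
266.4 x + 23.2 y = -21107.63
139.6 x − 145.4 y = 6930.86
Solving the 2×2 system: x ≈ -69.3, y ≈ -114.2 km.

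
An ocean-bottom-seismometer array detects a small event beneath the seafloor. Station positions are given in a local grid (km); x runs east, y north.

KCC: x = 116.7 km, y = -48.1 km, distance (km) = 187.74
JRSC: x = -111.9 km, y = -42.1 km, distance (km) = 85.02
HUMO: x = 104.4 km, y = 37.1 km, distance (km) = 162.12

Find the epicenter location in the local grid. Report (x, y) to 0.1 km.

Circle about each station: (x − 116.7)² + (y + 48.1)² = 187.74²; (x + 111.9)² + (y + 42.1)² = 85.02²; (x − 104.4)² + (y − 37.1)² = 162.12².
Subtracting pairs of circle equations eliminates x²+y² and gives linear equations (the radical axes):
-457.2 x + 12.0 y = 26379.43
-24.6 x + 170.4 y = 5306.68
Solving the 2×2 system: x ≈ -57.1, y ≈ 22.9 km.

x ≈ -57.1 km, y ≈ 22.9 km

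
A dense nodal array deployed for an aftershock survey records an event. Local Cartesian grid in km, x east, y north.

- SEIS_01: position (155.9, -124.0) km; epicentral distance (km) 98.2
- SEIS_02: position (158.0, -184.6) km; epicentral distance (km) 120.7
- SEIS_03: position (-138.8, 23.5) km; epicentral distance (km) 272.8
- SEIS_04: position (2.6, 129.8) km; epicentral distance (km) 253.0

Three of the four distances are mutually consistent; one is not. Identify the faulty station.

SEIS_03

Solve using three stations at a time. Using SEIS_01, SEIS_02, SEIS_04 (subtract circle equations pairwise → linear system) gives (x, y) ≈ (57.9, -117.1).
Distances from that point to each station vs reported:
  SEIS_01: calculated 98.2 vs reported 98.2 → residual 0.0 km
  SEIS_02: calculated 120.7 vs reported 120.7 → residual 0.0 km
  SEIS_03: calculated 241.8 vs reported 272.8 → residual 31.0 km
  SEIS_04: calculated 253.0 vs reported 253.0 → residual 0.0 km
SEIS_01, SEIS_02, SEIS_04 are mutually consistent (residuals ≈ 0); SEIS_03 is off by 31.0 km.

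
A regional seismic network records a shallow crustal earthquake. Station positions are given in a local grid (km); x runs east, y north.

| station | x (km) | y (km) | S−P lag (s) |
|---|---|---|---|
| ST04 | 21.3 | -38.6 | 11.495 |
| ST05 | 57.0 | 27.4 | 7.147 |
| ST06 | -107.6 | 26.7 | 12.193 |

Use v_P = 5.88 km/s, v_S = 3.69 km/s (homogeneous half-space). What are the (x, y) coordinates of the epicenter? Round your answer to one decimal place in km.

Distance from S−P lag: d = Δt · v_P v_S / (v_P − v_S) = Δt · (5.88·3.69)/(5.88−3.69) ≈ 9.9074·Δt.
So d_ST04 = 113.89, d_ST05 = 70.81, d_ST06 = 120.80 km.
Circle about each station: (x − 21.3)² + (y + 38.6)² = 113.89²; (x − 57.0)² + (y − 27.4)² = 70.81²; (x + 107.6)² + (y − 26.7)² = 120.80².
Subtracting the ST04 equation from the ST05 and ST06 equations removes the quadratic terms:
71.4 x + 132.0 y = 10012.99
-257.8 x + 130.6 y = 8725.29
Solving the 2×2 system: x ≈ 3.6, y ≈ 73.9 km.

3.6 km east, 73.9 km north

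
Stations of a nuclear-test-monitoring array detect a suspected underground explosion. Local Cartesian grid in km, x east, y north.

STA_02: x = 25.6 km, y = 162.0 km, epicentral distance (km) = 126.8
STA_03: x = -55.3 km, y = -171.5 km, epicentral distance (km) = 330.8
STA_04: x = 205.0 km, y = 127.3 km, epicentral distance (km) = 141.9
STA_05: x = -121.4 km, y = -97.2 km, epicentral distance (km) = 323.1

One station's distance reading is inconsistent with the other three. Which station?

Solve using three stations at a time. Using STA_02, STA_03, STA_05 (subtract circle equations pairwise → linear system) gives (x, y) ≈ (135.5, 98.7).
Distances from that point to each station vs reported:
  STA_02: calculated 126.9 vs reported 126.8 → residual 0.1 km
  STA_03: calculated 330.8 vs reported 330.8 → residual 0.0 km
  STA_04: calculated 75.1 vs reported 141.9 → residual 66.8 km
  STA_05: calculated 323.1 vs reported 323.1 → residual 0.0 km
STA_02, STA_03, STA_05 are mutually consistent (residuals ≈ 0); STA_04 is off by 66.8 km.

STA_04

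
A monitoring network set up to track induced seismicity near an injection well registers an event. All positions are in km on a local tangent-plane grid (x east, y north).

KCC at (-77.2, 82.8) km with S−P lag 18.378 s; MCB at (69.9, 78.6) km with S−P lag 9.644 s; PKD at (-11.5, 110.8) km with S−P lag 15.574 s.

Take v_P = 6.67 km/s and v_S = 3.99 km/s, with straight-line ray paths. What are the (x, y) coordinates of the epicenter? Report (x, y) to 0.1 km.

Distance from S−P lag: d = Δt · v_P v_S / (v_P − v_S) = Δt · (6.67·3.99)/(6.67−3.99) ≈ 9.9303·Δt.
So d_KCC = 182.50, d_MCB = 95.77, d_PKD = 154.66 km.
Circle about each station: (x + 77.2)² + (y − 82.8)² = 182.50²; (x − 69.9)² + (y − 78.6)² = 95.77²; (x + 11.5)² + (y − 110.8)² = 154.66².
Subtracting the KCC equation from the MCB and PKD equations removes the quadratic terms:
294.2 x − 8.4 y = 22382.65
131.4 x + 56.0 y = 8979.74
Solving the 2×2 system: x ≈ 75.6, y ≈ -17.0 km.
Check against KCC (with the unrounded x, y): √((x + 77.2)²+(y − 82.8)²) = 182.51 ≈ 182.50 km. ✓

(75.6, -17.0)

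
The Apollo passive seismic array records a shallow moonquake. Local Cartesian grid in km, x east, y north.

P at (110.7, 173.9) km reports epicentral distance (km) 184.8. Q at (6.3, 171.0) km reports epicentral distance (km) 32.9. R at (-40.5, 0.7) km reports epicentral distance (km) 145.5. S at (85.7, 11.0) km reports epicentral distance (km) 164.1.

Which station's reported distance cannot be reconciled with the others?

P

Solve using three stations at a time. Using Q, R, S (subtract circle equations pairwise → linear system) gives (x, y) ≈ (-11.4, 143.3).
Distances from that point to each station vs reported:
  P: calculated 125.9 vs reported 184.8 → residual 58.9 km
  Q: calculated 32.9 vs reported 32.9 → residual 0.0 km
  R: calculated 145.5 vs reported 145.5 → residual 0.0 km
  S: calculated 164.1 vs reported 164.1 → residual 0.0 km
Q, R, S are mutually consistent (residuals ≈ 0); P is off by 58.9 km.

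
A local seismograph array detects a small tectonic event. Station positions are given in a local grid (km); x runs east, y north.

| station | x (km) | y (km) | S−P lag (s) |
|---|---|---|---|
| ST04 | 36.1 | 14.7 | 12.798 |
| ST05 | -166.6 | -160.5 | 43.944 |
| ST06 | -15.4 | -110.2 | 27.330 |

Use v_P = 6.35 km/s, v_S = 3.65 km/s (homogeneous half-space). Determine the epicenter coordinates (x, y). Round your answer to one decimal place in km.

Distance from S−P lag: d = Δt · v_P v_S / (v_P − v_S) = Δt · (6.35·3.65)/(6.35−3.65) ≈ 8.5843·Δt.
So d_ST04 = 109.86, d_ST05 = 377.23, d_ST06 = 234.61 km.
Circle about each station: (x − 36.1)² + (y − 14.7)² = 109.86²; (x + 166.6)² + (y + 160.5)² = 377.23²; (x + 15.4)² + (y + 110.2)² = 234.61².
Subtracting the ST04 equation from the ST05 and ST06 equations removes the quadratic terms:
-405.4 x − 350.4 y = -78236.74
-103.0 x − 249.8 y = -32110.73
Solving the 2×2 system: x ≈ 127.2, y ≈ 76.1 km.
Check against ST04 (with the unrounded x, y): √((x − 36.1)²+(y − 14.7)²) = 109.87 ≈ 109.86 km. ✓

(127.2, 76.1)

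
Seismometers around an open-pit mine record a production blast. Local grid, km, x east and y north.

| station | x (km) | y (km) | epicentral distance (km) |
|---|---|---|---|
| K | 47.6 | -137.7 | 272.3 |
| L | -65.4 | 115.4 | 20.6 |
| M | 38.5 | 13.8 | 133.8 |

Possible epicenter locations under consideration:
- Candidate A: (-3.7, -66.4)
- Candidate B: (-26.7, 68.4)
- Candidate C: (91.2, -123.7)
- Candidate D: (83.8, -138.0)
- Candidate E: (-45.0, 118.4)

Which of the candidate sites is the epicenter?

For each candidate, compare |candidate − station| to the reported distance:
Candidate A: residuals K 184.5, L 171.4, M 43.2 → max 184.5 km
Candidate B: residuals K 53.2, L 40.3, M 48.8 → max 53.2 km
Candidate C: residuals K 226.5, L 265.2, M 13.5 → max 265.2 km
Candidate D: residuals K 236.1, L 273.5, M 24.6 → max 273.5 km
Candidate E: residuals K 0.0, L 0.0, M 0.0 → max 0.0 km
Only Candidate E has all residuals ≈ 0.

Candidate E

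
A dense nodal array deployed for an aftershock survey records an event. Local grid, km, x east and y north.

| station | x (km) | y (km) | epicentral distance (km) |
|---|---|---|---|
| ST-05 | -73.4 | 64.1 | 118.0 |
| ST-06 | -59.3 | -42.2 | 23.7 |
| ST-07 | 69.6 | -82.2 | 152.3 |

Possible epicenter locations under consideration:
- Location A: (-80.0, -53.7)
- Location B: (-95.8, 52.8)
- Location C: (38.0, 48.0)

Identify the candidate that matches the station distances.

Location A

For each candidate, compare |candidate − station| to the reported distance:
Location A: residuals ST-05 0.0, ST-06 0.0, ST-07 0.0 → max 0.0 km
Location B: residuals ST-05 92.9, ST-06 78.1, ST-07 61.2 → max 92.9 km
Location C: residuals ST-05 5.4, ST-06 109.0, ST-07 18.3 → max 109.0 km
Only Location A has all residuals ≈ 0.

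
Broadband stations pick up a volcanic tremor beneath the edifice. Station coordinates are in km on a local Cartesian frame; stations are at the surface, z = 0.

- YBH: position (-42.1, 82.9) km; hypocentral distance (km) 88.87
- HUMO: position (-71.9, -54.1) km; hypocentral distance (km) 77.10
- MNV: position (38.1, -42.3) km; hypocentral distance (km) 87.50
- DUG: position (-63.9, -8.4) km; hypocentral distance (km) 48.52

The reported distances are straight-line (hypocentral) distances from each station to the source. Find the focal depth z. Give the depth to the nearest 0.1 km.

z ≈ 33.3 km

Each station gives a sphere (x−x_i)² + (y−y_i)² + z² = d_i² (stations at z=0).
Subtracting the YBH sphere from HUMO and MNV: z² cancels, leaving linear equations in x and y:
-59.6 x − 274.0 y = 1405.07
160.4 x − 250.4 y = -5162.29
Solving: x ≈ -30.002, y ≈ 1.398 km (keep extra digits for the depth step; rounded: -30.0, 1.4).
Then from the YBH sphere: z² = 88.87² − (x + 42.1)² − (y − 82.9)² with x = -30.002, y = 1.398, so z ≈ 33.301 ≈ 33.3 km.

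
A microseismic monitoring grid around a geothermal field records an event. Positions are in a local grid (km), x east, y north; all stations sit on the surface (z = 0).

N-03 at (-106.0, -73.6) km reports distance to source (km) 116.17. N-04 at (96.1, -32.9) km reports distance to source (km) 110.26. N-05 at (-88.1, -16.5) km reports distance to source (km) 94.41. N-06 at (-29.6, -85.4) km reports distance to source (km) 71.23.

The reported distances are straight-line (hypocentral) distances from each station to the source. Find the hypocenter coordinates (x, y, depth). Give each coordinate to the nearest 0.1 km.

Each station gives a sphere (x−x_i)² + (y−y_i)² + z² = d_i² (stations at z=0).
Subtracting the N-03 sphere from N-04 and N-05: z² cancels, leaving linear equations in x and y:
404.2 x + 81.4 y = -4997.14
35.8 x + 114.2 y = -4036.88
Solving: x ≈ -5.598, y ≈ -33.594 km (keep extra digits for the depth step; rounded: -5.6, -33.6).
Then from the N-03 sphere: z² = 116.17² − (x + 106.0)² − (y + 73.6)² with x = -5.598, y = -33.594, so z ≈ 42.596 ≈ 42.6 km.
Check against N-06 (with the unrounded solution): distance 71.23 ≈ 71.23 km. ✓

x ≈ -5.6 km, y ≈ -33.6 km, depth ≈ 42.6 km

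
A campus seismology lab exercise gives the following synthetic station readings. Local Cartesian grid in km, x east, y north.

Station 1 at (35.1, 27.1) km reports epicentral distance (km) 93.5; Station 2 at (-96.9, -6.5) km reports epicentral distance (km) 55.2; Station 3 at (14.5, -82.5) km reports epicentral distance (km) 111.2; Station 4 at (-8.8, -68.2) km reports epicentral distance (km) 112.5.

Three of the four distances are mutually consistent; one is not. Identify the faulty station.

Solve using three stations at a time. Using Station 1, Station 2, Station 4 (subtract circle equations pairwise → linear system) gives (x, y) ≈ (-58.2, 32.9).
Distances from that point to each station vs reported:
  Station 1: calculated 93.5 vs reported 93.5 → residual 0.0 km
  Station 2: calculated 55.2 vs reported 55.2 → residual 0.0 km
  Station 3: calculated 136.4 vs reported 111.2 → residual 25.2 km
  Station 4: calculated 112.5 vs reported 112.5 → residual 0.0 km
Station 1, Station 2, Station 4 are mutually consistent (residuals ≈ 0); Station 3 is off by 25.2 km.

Station 3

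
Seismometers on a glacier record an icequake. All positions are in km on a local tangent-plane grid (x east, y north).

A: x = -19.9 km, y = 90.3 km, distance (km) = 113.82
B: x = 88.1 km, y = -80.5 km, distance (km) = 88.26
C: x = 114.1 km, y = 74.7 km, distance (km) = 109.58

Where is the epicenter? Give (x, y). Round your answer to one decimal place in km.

Circle about each station: (x + 19.9)² + (y − 90.3)² = 113.82²; (x − 88.1)² + (y + 80.5)² = 88.26²; (x − 114.1)² + (y − 74.7)² = 109.58².
Subtracting pairs of circle equations eliminates x²+y² and gives linear equations (the radical axes):
216.0 x − 341.6 y = 10856.92
268.0 x − 31.2 y = 10996.02
Solving the 2×2 system: x ≈ 40.3, y ≈ -6.3 km.

(40.3, -6.3)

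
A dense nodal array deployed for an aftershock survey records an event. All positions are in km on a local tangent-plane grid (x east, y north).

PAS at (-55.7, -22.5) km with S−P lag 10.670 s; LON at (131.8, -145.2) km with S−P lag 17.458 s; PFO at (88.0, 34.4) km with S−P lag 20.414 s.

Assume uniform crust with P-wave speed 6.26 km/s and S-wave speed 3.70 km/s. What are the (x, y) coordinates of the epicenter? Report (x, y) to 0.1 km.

(-22.9, -113.3)

Distance from S−P lag: d = Δt · v_P v_S / (v_P − v_S) = Δt · (6.26·3.70)/(6.26−3.70) ≈ 9.0477·Δt.
So d_PAS = 96.54, d_LON = 157.95, d_PFO = 184.70 km.
Circle about each station: (x + 55.7)² + (y + 22.5)² = 96.54²; (x − 131.8)² + (y + 145.2)² = 157.95²; (x − 88.0)² + (y − 34.4)² = 184.70².
Subtracting pairs of circle equations eliminates x²+y² and gives linear equations (the radical axes):
375.0 x − 245.4 y = 19217.31
287.4 x + 113.8 y = -19475.50
Solving the 2×2 system: x ≈ -22.9, y ≈ -113.3 km.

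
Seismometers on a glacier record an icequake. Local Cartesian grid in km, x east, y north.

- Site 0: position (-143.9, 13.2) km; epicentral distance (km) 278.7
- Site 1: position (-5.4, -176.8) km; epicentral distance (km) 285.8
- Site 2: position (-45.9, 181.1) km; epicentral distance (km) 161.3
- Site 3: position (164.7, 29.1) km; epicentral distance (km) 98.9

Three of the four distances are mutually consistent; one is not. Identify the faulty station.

Site 0

Solve using three stations at a time. Using Site 1, Site 2, Site 3 (subtract circle equations pairwise → linear system) gives (x, y) ≈ (89.1, 92.9).
Distances from that point to each station vs reported:
  Site 0: calculated 246.3 vs reported 278.7 → residual 32.4 km
  Site 1: calculated 285.8 vs reported 285.8 → residual 0.0 km
  Site 2: calculated 161.3 vs reported 161.3 → residual 0.0 km
  Site 3: calculated 98.9 vs reported 98.9 → residual 0.0 km
Site 1, Site 2, Site 3 are mutually consistent (residuals ≈ 0); Site 0 is off by 32.4 km.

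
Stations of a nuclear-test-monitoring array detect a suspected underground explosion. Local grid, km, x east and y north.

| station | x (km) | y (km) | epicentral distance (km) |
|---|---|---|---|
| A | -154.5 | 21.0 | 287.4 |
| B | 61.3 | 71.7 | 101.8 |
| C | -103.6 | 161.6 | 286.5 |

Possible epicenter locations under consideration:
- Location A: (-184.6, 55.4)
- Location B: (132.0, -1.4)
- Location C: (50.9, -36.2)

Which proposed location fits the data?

Location B

For each candidate, compare |candidate − station| to the reported distance:
Location A: residuals A 241.7, B 144.6, C 152.9 → max 241.7 km
Location B: residuals A 0.0, B 0.1, C 0.0 → max 0.1 km
Location C: residuals A 74.2, B 6.6, C 35.5 → max 74.2 km
Only Location B has all residuals ≈ 0.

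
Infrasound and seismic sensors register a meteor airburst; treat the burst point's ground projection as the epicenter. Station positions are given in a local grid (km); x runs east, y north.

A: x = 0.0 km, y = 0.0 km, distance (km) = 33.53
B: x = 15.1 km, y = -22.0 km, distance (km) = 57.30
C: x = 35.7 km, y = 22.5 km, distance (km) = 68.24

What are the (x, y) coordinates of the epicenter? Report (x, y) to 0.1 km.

(-31.6, 11.2)

Circle about each station: x² + y² = 33.53²; (x − 15.1)² + (y + 22.0)² = 57.30²; (x − 35.7)² + (y − 22.5)² = 68.24².
Subtracting the A equation from the B and C equations removes the quadratic terms:
30.2 x − 44.0 y = -1447.02
71.4 x + 45.0 y = -1751.70
Solving the 2×2 system: x ≈ -31.6, y ≈ 11.2 km.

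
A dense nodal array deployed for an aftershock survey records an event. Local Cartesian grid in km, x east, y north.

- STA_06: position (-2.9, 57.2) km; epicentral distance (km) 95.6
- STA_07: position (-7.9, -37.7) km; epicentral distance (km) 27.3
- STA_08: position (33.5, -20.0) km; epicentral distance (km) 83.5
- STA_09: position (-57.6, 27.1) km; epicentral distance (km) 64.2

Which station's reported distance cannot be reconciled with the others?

STA_08

Solve using three stations at a time. Using STA_06, STA_07, STA_09 (subtract circle equations pairwise → linear system) gives (x, y) ≈ (-34.8, -32.9).
Distances from that point to each station vs reported:
  STA_06: calculated 95.6 vs reported 95.6 → residual 0.0 km
  STA_07: calculated 27.3 vs reported 27.3 → residual 0.0 km
  STA_08: calculated 69.5 vs reported 83.5 → residual 14.0 km
  STA_09: calculated 64.2 vs reported 64.2 → residual 0.0 km
STA_06, STA_07, STA_09 are mutually consistent (residuals ≈ 0); STA_08 is off by 14.0 km.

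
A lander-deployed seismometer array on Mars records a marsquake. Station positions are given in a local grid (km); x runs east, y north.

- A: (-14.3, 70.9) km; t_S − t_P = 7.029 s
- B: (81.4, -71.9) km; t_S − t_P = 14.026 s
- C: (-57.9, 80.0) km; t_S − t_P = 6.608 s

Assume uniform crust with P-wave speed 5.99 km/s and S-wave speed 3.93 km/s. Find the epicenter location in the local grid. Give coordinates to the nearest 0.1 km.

Distance from S−P lag: d = Δt · v_P v_S / (v_P − v_S) = Δt · (5.99·3.93)/(5.99−3.93) ≈ 11.4275·Δt.
So d_A = 80.32, d_B = 160.28, d_C = 75.51 km.
Circle about each station: (x + 14.3)² + (y − 70.9)² = 80.32²; (x − 81.4)² + (y + 71.9)² = 160.28²; (x + 57.9)² + (y − 80.0)² = 75.51².
Subtracting the A equation from the B and C equations removes the quadratic terms:
191.4 x − 285.6 y = -12674.11
-87.2 x + 18.2 y = 5270.65
Solving the 2×2 system: x ≈ -59.5, y ≈ 4.5 km.

-59.5 km east, 4.5 km north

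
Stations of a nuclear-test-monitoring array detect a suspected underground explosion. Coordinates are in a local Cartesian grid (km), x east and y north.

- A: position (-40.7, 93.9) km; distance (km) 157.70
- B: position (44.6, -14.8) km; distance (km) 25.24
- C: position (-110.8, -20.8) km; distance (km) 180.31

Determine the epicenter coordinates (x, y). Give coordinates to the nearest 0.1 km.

Circle about each station: (x + 40.7)² + (y − 93.9)² = 157.70²; (x − 44.6)² + (y + 14.8)² = 25.24²; (x + 110.8)² + (y + 20.8)² = 180.31².
Subtracting the A equation from the B and C equations removes the quadratic terms:
170.6 x − 217.4 y = 15966.73
-140.2 x − 229.4 y = -5406.83
Solving the 2×2 system: x ≈ 69.5, y ≈ -18.9 km.

69.5 km east, -18.9 km north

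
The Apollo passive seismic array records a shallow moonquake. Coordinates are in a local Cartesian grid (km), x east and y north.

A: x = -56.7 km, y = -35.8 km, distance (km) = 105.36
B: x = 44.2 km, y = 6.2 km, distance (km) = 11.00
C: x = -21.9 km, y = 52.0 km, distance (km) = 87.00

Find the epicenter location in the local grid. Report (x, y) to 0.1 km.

Circle about each station: (x + 56.7)² + (y + 35.8)² = 105.36²; (x − 44.2)² + (y − 6.2)² = 11.00²; (x + 21.9)² + (y − 52.0)² = 87.00².
Subtracting pairs of circle equations eliminates x²+y² and gives linear equations (the radical axes):
201.8 x + 84.0 y = 8475.28
69.6 x + 175.6 y = 2218.81
Solving the 2×2 system: x ≈ 44.0, y ≈ -4.8 km.

44.0 km east, -4.8 km north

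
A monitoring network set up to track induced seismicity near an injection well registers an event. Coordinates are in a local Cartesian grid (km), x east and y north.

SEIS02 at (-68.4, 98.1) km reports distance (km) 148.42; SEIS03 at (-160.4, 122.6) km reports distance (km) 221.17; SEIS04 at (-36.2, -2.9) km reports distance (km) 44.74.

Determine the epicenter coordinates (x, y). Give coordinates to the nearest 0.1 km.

x ≈ -7.6 km, y ≈ -37.3 km

Circle about each station: (x + 68.4)² + (y − 98.1)² = 148.42²; (x + 160.4)² + (y − 122.6)² = 221.17²; (x + 36.2)² + (y + 2.9)² = 44.74².
Subtracting the SEIS02 equation from the SEIS03 and SEIS04 equations removes the quadratic terms:
-184.0 x + 49.0 y = -430.92
64.4 x − 202.0 y = 7043.51
Solving the 2×2 system: x ≈ -7.6, y ≈ -37.3 km.
Check against SEIS02 (with the unrounded x, y): √((x + 68.4)²+(y − 98.1)²) = 148.42 ≈ 148.42 km. ✓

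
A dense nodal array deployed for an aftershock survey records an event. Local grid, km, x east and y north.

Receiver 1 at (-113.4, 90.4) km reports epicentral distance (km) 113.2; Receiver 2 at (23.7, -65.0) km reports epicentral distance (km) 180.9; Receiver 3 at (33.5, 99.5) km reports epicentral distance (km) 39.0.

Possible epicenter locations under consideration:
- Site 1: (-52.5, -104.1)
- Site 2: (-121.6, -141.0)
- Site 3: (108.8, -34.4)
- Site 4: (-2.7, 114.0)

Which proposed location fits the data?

Site 4

For each candidate, compare |candidate − station| to the reported distance:
Site 1: residuals Receiver 1 90.6, Receiver 2 95.3, Receiver 3 182.0 → max 182.0 km
Site 2: residuals Receiver 1 118.3, Receiver 2 16.9, Receiver 3 247.2 → max 247.2 km
Site 3: residuals Receiver 1 141.6, Receiver 2 90.5, Receiver 3 114.6 → max 141.6 km
Site 4: residuals Receiver 1 0.0, Receiver 2 0.0, Receiver 3 0.0 → max 0.0 km
Only Site 4 has all residuals ≈ 0.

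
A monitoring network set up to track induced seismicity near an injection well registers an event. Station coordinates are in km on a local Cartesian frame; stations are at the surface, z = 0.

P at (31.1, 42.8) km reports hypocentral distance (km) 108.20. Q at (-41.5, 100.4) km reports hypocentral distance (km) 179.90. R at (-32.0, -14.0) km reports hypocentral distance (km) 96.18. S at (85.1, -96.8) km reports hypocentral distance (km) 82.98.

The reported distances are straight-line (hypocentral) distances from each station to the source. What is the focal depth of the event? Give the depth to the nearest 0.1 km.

Each station gives a sphere (x−x_i)² + (y−y_i)² + z² = d_i² (stations at z=0).
Subtracting the P sphere from Q and R: z² cancels, leaving linear equations in x and y:
-145.2 x + 115.2 y = -11653.41
-126.2 x − 113.6 y = 877.60
Solving: x ≈ 39.401, y ≈ -51.496 km (keep extra digits for the depth step; rounded: 39.4, -51.5).
Then from the P sphere: z² = 108.20² − (x − 31.1)² − (y − 42.8)² with x = 39.401, y = -51.496, so z ≈ 52.408 ≈ 52.4 km.

depth ≈ 52.4 km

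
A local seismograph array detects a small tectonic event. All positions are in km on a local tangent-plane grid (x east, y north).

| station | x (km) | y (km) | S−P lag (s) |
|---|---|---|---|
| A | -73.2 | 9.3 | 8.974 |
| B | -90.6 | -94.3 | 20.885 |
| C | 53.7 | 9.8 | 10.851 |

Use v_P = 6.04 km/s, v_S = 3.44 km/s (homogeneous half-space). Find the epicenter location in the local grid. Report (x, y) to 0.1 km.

Distance from S−P lag: d = Δt · v_P v_S / (v_P − v_S) = Δt · (6.04·3.44)/(6.04−3.44) ≈ 7.9914·Δt.
So d_A = 71.71, d_B = 166.90, d_C = 86.71 km.
Circle about each station: (x + 73.2)² + (y − 9.3)² = 71.71²; (x + 90.6)² + (y + 94.3)² = 166.90²; (x − 53.7)² + (y − 9.8)² = 86.71².
Subtracting the A equation from the B and C equations removes the quadratic terms:
-34.8 x − 207.2 y = -11057.17
253.8 x + 1.0 y = -4841.30
Solving the 2×2 system: x ≈ -19.3, y ≈ 56.6 km.

-19.3 km east, 56.6 km north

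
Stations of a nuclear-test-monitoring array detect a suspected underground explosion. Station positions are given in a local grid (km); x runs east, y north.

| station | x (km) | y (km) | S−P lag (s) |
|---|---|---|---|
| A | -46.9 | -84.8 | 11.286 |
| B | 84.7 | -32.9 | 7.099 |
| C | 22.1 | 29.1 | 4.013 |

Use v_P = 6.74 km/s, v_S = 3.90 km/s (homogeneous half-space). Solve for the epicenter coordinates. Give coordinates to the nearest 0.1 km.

(23.9, -8.0)

Distance from S−P lag: d = Δt · v_P v_S / (v_P − v_S) = Δt · (6.74·3.90)/(6.74−3.90) ≈ 9.2556·Δt.
So d_A = 104.46, d_B = 65.71, d_C = 37.14 km.
Circle about each station: (x + 46.9)² + (y + 84.8)² = 104.46²; (x − 84.7)² + (y + 32.9)² = 65.71²; (x − 22.1)² + (y − 29.1)² = 37.14².
Subtracting pairs of circle equations eliminates x²+y² and gives linear equations (the radical axes):
263.2 x + 103.8 y = 5459.94
138.0 x + 227.8 y = 1477.08
Solving the 2×2 system: x ≈ 23.9, y ≈ -8.0 km.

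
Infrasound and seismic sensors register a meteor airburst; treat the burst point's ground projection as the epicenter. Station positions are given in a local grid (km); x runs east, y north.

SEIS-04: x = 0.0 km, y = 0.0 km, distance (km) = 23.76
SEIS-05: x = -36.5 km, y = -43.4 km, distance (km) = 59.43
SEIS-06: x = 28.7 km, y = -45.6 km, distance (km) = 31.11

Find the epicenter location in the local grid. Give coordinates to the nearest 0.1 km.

x ≈ 16.7 km, y ≈ -16.9 km

Circle about each station: x² + y² = 23.76²; (x + 36.5)² + (y + 43.4)² = 59.43²; (x − 28.7)² + (y + 45.6)² = 31.11².
Subtracting the SEIS-04 equation from the SEIS-05 and SEIS-06 equations removes the quadratic terms:
-73.0 x − 86.8 y = 248.42
57.4 x − 91.2 y = 2499.76
Solving the 2×2 system: x ≈ 16.7, y ≈ -16.9 km.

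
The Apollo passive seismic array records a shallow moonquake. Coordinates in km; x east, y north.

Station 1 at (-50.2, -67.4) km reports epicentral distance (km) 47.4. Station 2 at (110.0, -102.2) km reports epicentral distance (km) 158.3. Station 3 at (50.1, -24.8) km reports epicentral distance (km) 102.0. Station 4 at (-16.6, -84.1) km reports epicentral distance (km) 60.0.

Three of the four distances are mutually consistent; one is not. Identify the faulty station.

Solve using three stations at a time. Using Station 1, Station 2, Station 4 (subtract circle equations pairwise → linear system) gives (x, y) ≈ (-28.3, -25.0).
Distances from that point to each station vs reported:
  Station 1: calculated 47.7 vs reported 47.4 → residual 0.3 km
  Station 2: calculated 158.4 vs reported 158.3 → residual 0.1 km
  Station 3: calculated 78.4 vs reported 102.0 → residual 23.6 km
  Station 4: calculated 60.3 vs reported 60.0 → residual 0.3 km
Station 1, Station 2, Station 4 are mutually consistent (residuals ≈ 0); Station 3 is off by 23.6 km.

Station 3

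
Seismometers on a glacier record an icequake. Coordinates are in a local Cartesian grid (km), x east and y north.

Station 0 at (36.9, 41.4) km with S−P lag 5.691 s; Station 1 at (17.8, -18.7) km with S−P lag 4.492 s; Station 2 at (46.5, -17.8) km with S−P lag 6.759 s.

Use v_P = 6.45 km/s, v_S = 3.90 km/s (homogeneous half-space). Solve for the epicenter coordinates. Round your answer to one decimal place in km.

Distance from S−P lag: d = Δt · v_P v_S / (v_P − v_S) = Δt · (6.45·3.90)/(6.45−3.90) ≈ 9.8647·Δt.
So d_Station 0 = 56.14, d_Station 1 = 44.31, d_Station 2 = 66.68 km.
Circle about each station: (x − 36.9)² + (y − 41.4)² = 56.14²; (x − 17.8)² + (y + 18.7)² = 44.31²; (x − 46.5)² + (y + 17.8)² = 66.68².
Subtracting the Station 0 equation from the Station 1 and Station 2 equations removes the quadratic terms:
-38.2 x − 120.2 y = -1220.72
19.2 x − 118.4 y = -1891.00
Solving the 2×2 system: x ≈ -12.1, y ≈ 14.0 km.
Check against Station 0 (with the unrounded x, y): √((x − 36.9)²+(y − 41.4)²) = 56.15 ≈ 56.14 km. ✓

(-12.1, 14.0)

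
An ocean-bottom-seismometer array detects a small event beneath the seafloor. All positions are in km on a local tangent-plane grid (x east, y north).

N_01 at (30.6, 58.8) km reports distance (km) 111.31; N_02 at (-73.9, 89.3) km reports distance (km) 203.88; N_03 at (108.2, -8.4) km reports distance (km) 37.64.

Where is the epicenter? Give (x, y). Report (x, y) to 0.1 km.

85.2 km east, -38.2 km north

Circle about each station: (x − 30.6)² + (y − 58.8)² = 111.31²; (x + 73.9)² + (y − 89.3)² = 203.88²; (x − 108.2)² + (y + 8.4)² = 37.64².
Subtracting pairs of circle equations eliminates x²+y² and gives linear equations (the radical axes):
-209.0 x + 61.0 y = -20135.24
155.2 x − 134.4 y = 18357.15
Solving the 2×2 system: x ≈ 85.2, y ≈ -38.2 km.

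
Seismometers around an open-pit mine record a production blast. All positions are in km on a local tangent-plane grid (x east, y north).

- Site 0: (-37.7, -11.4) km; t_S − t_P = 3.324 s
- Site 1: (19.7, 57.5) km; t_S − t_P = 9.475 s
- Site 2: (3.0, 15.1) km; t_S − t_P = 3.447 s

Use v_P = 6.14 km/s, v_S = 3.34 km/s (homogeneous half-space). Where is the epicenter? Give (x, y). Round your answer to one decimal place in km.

Distance from S−P lag: d = Δt · v_P v_S / (v_P − v_S) = Δt · (6.14·3.34)/(6.14−3.34) ≈ 7.3241·Δt.
So d_Site 0 = 24.35, d_Site 1 = 69.40, d_Site 2 = 25.25 km.
Circle about each station: (x + 37.7)² + (y + 11.4)² = 24.35²; (x − 19.7)² + (y − 57.5)² = 69.40²; (x − 3.0)² + (y − 15.1)² = 25.25².
Subtracting the Site 0 equation from the Site 1 and Site 2 equations removes the quadratic terms:
114.8 x + 137.8 y = -2080.35
81.4 x + 53.0 y = -1358.88
Solving the 2×2 system: x ≈ -15.0, y ≈ -2.6 km.

-15.0 km east, -2.6 km north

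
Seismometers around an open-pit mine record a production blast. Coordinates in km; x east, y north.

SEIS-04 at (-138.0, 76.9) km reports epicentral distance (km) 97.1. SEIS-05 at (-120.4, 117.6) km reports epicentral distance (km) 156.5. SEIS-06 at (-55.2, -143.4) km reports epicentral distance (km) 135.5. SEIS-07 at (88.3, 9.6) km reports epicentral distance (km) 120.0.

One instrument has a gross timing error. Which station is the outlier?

Solve using three stations at a time. Using SEIS-05, SEIS-06, SEIS-07 (subtract circle equations pairwise → linear system) gives (x, y) ≈ (-30.1, -10.2).
Distances from that point to each station vs reported:
  SEIS-04: calculated 138.7 vs reported 97.1 → residual 41.6 km
  SEIS-05: calculated 156.5 vs reported 156.5 → residual 0.0 km
  SEIS-06: calculated 135.5 vs reported 135.5 → residual 0.0 km
  SEIS-07: calculated 120.0 vs reported 120.0 → residual 0.0 km
SEIS-05, SEIS-06, SEIS-07 are mutually consistent (residuals ≈ 0); SEIS-04 is off by 41.6 km.

SEIS-04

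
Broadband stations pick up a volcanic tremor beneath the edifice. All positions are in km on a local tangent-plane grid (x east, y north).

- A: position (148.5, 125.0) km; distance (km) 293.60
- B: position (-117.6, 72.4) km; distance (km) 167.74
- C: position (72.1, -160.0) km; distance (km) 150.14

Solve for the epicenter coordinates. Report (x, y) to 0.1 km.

(-57.5, -84.2)

Circle about each station: (x − 148.5)² + (y − 125.0)² = 293.60²; (x + 117.6)² + (y − 72.4)² = 167.74²; (x − 72.1)² + (y + 160.0)² = 150.14².
Subtracting pairs of circle equations eliminates x²+y² and gives linear equations (the radical axes):
-532.2 x − 105.2 y = 39458.52
-152.8 x − 570.0 y = 56780.10
Solving the 2×2 system: x ≈ -57.5, y ≈ -84.2 km.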